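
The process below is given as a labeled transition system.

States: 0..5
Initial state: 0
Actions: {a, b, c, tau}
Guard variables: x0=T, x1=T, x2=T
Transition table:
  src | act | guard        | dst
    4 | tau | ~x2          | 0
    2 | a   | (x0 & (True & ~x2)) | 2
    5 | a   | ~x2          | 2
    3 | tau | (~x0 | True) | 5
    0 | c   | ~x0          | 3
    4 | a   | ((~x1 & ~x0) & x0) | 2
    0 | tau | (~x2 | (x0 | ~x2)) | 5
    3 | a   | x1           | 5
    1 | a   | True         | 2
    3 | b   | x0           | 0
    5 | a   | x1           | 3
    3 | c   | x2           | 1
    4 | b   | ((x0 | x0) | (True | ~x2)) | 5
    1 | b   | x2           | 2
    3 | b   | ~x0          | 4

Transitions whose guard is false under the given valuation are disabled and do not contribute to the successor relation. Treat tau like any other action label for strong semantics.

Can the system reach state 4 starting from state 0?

After dropping false guards: 9 live edges.
depth 0: {0}
depth 1: {5}  total {0,5}
depth 2: {3}  total {0,3,5}
depth 3: {1}  total {0,1,3,5}
depth 4: {2}  total {0,1,2,3,5}
R = {0,1,2,3,5}

Answer: UNREACHABLE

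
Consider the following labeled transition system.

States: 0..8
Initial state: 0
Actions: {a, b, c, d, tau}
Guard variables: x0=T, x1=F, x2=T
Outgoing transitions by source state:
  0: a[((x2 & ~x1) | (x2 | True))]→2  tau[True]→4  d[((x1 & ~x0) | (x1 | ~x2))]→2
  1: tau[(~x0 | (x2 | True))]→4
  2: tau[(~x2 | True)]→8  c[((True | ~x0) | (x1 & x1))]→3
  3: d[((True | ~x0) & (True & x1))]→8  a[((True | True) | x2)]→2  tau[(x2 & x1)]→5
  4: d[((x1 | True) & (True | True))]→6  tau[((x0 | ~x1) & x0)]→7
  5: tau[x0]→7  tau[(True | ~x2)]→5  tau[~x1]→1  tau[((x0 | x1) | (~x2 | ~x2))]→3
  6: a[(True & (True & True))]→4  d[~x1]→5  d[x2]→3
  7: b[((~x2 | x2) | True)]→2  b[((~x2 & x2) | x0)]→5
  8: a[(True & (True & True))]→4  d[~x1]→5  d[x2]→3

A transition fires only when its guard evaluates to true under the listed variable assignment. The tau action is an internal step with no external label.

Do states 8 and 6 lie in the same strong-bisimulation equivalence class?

Refine partition for ~:
  π0 = {{0,1,2,3,4,5,6,7,8}}
  π1 = {{0},{1,5},{2},{3},{4},{6,8},{7}}
  π2 = {{0},{1},{2},{3},{4},{5},{6,8},{7}}
8 equivalence class(es) (converged in 3)
8∈{6,8}, 6∈{6,8}

Answer: BISIMILAR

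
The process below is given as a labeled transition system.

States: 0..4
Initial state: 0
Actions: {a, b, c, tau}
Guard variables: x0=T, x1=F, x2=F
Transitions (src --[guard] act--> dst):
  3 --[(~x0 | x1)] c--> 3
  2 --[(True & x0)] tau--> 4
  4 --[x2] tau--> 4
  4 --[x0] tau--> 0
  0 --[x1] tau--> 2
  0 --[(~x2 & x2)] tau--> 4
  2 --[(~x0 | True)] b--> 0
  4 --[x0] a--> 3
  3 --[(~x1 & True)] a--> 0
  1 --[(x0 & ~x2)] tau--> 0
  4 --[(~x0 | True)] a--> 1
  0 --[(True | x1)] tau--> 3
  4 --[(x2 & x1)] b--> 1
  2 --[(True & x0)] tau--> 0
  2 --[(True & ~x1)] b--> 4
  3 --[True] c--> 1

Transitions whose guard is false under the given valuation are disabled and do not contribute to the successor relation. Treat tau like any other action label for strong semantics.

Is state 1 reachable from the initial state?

Guard filter leaves 11 enabled edge(s).
Layer 0: {0}
Layer 1: {3}  cumulative {0,3}
Layer 2: {1}  cumulative {0,1,3}
R = {0,1,3}
trace reaching 1: tau·c

Answer: REACHABLE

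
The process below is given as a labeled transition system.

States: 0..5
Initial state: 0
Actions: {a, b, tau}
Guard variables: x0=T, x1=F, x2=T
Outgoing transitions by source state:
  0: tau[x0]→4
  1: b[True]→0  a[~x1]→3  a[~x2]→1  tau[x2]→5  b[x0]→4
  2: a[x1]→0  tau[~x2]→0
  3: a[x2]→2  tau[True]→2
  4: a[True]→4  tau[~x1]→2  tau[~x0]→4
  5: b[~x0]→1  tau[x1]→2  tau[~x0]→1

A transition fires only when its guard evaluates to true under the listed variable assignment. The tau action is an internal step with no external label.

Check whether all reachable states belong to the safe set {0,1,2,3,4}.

Answer: INVARIANT HOLDS

Trace:
Allowed set {0,1,2,3,4}
R = {0,2,4}
  0: ✓
  2: ✓
  4: ✓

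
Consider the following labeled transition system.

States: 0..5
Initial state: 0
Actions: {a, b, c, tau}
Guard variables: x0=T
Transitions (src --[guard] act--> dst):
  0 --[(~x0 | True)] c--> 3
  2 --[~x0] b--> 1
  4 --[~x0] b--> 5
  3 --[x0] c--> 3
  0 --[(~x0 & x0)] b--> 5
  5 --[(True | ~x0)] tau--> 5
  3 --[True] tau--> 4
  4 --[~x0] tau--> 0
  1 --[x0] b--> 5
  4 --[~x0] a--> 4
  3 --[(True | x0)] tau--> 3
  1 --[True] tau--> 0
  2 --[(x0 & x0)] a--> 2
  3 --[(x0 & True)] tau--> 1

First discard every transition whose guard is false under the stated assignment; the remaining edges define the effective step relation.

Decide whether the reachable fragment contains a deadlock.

R = {0,1,3,4,5}
  0: c→3  [deg 1]
  1: b→5  tau→0  [deg 2]
  3: c→3  tau→1  tau→3  tau→4  [deg 4]
  4: ∅  [deadlock]
  5: tau→5  [deg 1]
Path to 4: c·tau

Answer: DEADLOCK at state 4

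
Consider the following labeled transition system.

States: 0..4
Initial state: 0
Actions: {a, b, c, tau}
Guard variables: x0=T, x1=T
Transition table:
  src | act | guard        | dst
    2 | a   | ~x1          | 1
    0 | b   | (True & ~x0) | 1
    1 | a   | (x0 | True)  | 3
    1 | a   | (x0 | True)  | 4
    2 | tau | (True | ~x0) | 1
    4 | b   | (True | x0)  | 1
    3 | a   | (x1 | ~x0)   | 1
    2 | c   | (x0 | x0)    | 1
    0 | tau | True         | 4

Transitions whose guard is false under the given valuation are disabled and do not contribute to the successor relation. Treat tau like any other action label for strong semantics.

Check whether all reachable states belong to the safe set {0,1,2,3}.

Inv-set: {0,1,2,3}
Reachable = {0,1,3,4}
  0: safe
  1: safe
  3: safe
  4: outside
reach 4 via tau — violates

Answer: INVARIANT VIOLATED at state 4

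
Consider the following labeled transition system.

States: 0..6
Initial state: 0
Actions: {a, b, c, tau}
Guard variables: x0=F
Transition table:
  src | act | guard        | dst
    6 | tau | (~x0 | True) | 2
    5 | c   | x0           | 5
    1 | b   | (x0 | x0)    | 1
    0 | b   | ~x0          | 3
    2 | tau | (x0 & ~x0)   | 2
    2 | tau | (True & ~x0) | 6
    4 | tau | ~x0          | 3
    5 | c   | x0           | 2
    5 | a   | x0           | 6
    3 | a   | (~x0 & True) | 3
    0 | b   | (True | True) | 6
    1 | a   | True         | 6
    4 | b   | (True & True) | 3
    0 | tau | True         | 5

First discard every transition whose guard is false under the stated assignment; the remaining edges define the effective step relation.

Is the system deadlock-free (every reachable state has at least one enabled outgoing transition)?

R = {0,2,3,5,6}
  0: b→3  b→6  tau→5  [3 out]
  2: tau→6  [1 out]
  3: a→3  [1 out]
  5: ∅  [deadlock]
  6: tau→2  [1 out]
witness 5: tau

Answer: DEADLOCK at state 5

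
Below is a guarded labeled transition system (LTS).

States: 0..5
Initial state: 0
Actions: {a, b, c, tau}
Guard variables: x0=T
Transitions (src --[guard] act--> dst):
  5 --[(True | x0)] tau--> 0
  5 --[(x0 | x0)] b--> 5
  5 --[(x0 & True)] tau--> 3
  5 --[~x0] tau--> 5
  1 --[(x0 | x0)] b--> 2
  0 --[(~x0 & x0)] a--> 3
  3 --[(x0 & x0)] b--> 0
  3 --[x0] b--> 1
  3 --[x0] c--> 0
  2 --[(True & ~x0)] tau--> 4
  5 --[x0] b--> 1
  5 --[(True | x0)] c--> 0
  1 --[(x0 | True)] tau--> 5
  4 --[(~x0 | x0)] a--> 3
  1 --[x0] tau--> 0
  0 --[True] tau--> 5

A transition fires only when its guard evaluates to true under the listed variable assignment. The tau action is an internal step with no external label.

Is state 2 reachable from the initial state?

13 transition(s) survive guard evaluation.
depth 0: {0}
depth 1: {5}  now seen {0,5}
depth 2: {1,3}  now seen {0,1,3,5}
depth 3: {2}  now seen {0,1,2,3,5}
R = {0,1,2,3,5}
witness 2: tau·b·b

Answer: REACHABLE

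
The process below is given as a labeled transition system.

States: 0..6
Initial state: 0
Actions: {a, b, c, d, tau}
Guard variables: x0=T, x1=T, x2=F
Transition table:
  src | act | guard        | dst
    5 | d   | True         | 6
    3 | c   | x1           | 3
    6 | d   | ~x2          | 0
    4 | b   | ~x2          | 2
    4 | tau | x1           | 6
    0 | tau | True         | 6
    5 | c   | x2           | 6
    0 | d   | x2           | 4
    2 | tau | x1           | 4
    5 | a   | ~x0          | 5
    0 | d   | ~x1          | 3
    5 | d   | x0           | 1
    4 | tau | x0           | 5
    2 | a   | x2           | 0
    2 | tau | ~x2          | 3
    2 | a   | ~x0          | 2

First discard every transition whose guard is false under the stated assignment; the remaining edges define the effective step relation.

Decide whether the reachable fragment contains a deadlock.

R = {0,6}
  0: tau→6  [1 exit(s)]
  6: d→0  [1 exit(s)]

Answer: DEADLOCK-FREE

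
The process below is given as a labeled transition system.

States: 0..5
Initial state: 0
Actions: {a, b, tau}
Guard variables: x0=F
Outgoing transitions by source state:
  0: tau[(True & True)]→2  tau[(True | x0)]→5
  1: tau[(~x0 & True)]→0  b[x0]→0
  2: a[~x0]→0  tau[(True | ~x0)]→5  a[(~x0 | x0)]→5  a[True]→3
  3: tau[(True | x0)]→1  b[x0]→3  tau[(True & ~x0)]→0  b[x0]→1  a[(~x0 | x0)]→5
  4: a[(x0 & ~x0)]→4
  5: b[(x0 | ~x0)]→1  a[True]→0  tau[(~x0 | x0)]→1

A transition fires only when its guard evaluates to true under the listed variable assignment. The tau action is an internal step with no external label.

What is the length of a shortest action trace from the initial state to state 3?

Layered search for 3:
  Layer 0: {0}
  Layer 1: {2,5}
  Layer 2: {1,3}
first hit 3 at d=2 via tau·a

Answer: 2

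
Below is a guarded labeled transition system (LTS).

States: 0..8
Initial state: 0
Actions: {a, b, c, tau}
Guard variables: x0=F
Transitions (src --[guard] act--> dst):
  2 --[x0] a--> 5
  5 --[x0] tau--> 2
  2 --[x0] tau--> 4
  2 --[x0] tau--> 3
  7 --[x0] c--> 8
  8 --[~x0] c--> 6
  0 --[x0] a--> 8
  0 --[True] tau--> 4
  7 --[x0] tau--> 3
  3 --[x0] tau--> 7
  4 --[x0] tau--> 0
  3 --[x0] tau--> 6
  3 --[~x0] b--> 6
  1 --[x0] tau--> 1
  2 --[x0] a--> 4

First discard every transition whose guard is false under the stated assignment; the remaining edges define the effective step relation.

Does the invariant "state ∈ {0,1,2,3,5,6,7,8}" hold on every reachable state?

Safe = {0,1,2,3,5,6,7,8}
Reachable = {0,4}
  0: ✓
  4: outside
reach 4 via tau — violates

Answer: INVARIANT VIOLATED at state 4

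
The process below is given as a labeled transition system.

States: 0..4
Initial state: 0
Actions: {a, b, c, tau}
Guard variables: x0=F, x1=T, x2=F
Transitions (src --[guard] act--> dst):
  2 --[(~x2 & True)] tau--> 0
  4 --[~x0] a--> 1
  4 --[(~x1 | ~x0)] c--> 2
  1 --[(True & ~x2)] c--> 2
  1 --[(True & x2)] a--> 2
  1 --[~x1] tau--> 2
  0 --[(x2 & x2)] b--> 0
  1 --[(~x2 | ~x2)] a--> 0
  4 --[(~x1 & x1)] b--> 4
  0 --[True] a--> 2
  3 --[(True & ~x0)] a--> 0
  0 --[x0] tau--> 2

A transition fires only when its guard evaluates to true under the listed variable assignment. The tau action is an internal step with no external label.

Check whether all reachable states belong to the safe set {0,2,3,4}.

Answer: INVARIANT HOLDS

Analysis:
Inv-set: {0,2,3,4}
R = {0,2}
  0: safe
  2: safe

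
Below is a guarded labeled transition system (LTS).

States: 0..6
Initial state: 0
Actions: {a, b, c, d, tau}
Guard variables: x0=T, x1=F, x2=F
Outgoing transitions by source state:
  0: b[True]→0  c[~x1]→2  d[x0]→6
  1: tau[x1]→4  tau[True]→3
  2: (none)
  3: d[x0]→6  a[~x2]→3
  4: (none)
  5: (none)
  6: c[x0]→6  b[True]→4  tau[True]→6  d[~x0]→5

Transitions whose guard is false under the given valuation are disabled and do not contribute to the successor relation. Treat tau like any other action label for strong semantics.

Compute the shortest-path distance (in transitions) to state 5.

Answer: UNREACHABLE

Trace:
BFS to 5:
  L0 = {0}
  L1 = {2,6}
  L2 = {4}
5 never appears.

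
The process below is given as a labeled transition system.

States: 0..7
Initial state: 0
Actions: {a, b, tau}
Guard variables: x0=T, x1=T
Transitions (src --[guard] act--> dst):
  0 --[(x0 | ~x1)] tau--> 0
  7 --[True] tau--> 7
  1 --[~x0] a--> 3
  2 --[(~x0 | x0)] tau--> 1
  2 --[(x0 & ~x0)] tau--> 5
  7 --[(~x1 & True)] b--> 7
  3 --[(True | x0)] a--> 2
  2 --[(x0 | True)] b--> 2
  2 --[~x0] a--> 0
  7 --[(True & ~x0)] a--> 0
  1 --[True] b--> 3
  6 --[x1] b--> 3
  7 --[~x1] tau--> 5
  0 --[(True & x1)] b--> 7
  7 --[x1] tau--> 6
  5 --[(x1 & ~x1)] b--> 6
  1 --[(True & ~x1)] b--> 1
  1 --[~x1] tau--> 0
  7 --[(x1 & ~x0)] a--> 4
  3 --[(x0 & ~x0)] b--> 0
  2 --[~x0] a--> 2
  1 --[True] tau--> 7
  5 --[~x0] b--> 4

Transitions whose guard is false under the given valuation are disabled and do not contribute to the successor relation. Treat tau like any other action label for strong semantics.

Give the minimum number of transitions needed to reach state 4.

Answer: UNREACHABLE

Trace:
Breadth-first toward 4:
  depth 0: {0}
  depth 1: {7}
  depth 2: {6}
  depth 3: {3}
  depth 4: {2}
  depth 5: {1}
4 never appears.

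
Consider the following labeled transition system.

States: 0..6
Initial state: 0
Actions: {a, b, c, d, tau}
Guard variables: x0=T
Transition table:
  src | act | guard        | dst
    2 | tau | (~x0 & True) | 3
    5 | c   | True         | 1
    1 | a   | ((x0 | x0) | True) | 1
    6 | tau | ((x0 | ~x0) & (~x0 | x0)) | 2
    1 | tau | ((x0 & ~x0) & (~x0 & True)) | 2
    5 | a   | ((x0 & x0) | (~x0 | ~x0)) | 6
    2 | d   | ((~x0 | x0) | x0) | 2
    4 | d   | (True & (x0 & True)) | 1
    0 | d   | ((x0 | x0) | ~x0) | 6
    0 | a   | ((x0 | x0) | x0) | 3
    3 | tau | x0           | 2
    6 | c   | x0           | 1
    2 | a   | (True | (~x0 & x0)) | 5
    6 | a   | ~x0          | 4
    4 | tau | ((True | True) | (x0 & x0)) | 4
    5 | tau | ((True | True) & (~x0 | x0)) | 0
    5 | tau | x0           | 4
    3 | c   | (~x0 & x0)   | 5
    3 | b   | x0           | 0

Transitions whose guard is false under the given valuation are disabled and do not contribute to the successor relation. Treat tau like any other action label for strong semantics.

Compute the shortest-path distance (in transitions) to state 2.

Answer: 2

Trace:
Breadth-first toward 2:
  L0 = {0}
  L1 = {3,6}
  L2 = {1,2}
depth(2)=2, e.g. a·tau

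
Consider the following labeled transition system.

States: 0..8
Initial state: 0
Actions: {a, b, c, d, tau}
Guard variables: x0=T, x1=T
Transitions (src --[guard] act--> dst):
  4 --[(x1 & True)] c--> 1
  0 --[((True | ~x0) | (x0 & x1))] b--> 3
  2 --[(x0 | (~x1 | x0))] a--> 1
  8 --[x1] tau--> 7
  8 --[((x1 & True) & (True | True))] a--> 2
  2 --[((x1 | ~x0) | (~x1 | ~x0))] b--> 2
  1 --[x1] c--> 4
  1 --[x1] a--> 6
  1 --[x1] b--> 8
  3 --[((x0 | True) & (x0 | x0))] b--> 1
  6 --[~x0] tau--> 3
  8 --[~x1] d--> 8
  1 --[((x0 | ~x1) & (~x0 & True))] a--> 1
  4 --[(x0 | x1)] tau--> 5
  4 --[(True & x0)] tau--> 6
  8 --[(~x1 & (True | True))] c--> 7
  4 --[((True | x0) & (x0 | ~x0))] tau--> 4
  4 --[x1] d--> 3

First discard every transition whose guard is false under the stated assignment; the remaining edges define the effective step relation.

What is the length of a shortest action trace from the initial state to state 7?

Answer: 4

Analysis:
Layered search for 7:
  L0 = {0}
  L1 = {3}
  L2 = {1}
  L3 = {4,6,8}
  L4 = {2,5,7}
first hit 7 at d=4 via b·b·b·tau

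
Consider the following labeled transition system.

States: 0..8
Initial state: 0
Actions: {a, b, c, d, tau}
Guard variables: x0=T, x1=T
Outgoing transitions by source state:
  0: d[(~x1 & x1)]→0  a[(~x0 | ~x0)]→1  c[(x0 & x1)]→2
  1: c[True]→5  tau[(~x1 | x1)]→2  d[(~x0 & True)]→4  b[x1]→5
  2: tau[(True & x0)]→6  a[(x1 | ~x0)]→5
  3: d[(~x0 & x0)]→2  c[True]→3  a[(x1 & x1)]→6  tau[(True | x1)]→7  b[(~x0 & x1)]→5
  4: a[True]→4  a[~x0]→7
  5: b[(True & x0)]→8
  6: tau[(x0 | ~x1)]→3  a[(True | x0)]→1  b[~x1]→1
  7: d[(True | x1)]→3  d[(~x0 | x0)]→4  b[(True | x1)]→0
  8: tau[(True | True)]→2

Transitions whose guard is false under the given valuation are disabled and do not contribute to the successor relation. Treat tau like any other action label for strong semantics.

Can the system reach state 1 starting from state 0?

After dropping false guards: 17 live edges.
Layer 0: {0}
Layer 1: {2}  now seen {0,2}
Layer 2: {5,6}  now seen {0,2,5,6}
Layer 3: {1,3,8}  now seen {0,1,2,3,5,6,8}
Layer 4: {7}  now seen {0,1,2,3,5,6,7,8}
Layer 5: {4}  now seen {0,1,2,3,4,5,6,7,8}
R = {0,1,2,3,4,5,6,7,8}
witness 1: c·tau·a

Answer: REACHABLE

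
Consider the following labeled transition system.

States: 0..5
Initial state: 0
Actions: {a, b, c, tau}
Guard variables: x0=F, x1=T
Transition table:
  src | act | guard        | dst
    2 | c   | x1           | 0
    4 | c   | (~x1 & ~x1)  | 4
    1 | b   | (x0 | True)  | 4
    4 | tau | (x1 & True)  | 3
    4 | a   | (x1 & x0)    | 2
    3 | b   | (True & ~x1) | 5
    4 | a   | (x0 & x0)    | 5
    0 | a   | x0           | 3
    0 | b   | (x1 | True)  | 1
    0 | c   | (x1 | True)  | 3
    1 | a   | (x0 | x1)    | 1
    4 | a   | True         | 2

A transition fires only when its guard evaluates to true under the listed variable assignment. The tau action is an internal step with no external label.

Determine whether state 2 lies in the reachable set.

Guard filter leaves 7 enabled edge(s).
depth 0: {0}
depth 1: {1,3}  total {0,1,3}
depth 2: {4}  total {0,1,3,4}
depth 3: {2}  total {0,1,2,3,4}
R = {0,1,2,3,4}
Path to 2: b·b·a

Answer: REACHABLE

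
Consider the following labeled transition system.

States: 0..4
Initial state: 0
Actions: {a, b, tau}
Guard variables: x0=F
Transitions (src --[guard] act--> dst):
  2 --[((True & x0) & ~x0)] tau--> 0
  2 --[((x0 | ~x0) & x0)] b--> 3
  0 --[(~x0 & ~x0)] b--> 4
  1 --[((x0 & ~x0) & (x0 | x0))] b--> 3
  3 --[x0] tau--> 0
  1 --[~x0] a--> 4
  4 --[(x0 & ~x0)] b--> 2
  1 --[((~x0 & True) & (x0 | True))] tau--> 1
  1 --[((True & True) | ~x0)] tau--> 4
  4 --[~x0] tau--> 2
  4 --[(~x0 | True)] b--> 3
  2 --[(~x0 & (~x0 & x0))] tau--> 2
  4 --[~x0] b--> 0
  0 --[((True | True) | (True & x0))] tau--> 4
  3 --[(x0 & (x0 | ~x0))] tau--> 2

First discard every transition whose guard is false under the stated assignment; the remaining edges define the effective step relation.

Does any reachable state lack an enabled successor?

Reach set: {0,2,3,4}
  0: b→4  tau→4  [deg 2]
  2: ∅  [STUCK]
  3: ∅  [STUCK]
  4: b→0  b→3  tau→2  [deg 3]
witness 2: b·tau

Answer: DEADLOCK at state 2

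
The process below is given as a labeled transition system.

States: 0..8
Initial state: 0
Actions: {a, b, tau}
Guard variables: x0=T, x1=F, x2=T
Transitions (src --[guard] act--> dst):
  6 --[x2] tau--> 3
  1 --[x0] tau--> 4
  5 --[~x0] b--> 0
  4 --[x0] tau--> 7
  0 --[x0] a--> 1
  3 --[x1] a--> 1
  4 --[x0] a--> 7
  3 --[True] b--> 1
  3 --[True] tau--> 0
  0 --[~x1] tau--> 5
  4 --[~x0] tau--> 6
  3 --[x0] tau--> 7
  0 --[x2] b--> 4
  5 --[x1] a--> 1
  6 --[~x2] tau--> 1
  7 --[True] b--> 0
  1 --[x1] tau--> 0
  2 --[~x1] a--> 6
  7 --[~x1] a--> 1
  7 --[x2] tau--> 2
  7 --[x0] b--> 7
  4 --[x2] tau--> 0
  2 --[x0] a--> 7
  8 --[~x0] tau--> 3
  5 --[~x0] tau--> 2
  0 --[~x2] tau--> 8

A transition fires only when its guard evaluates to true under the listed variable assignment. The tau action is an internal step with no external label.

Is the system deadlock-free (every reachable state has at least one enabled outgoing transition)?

Reachable = {0,1,2,3,4,5,6,7}
  0: a→1  b→4  tau→5  [3 out]
  1: tau→4  [1 out]
  2: a→6  a→7  [2 out]
  3: b→1  tau→0  tau→7  [3 out]
  4: a→7  tau→0  tau→7  [3 out]
  5: ∅  [STUCK]
  6: tau→3  [1 out]
  7: a→1  b→0  b→7  tau→2  [4 out]
witness 5: tau

Answer: DEADLOCK at state 5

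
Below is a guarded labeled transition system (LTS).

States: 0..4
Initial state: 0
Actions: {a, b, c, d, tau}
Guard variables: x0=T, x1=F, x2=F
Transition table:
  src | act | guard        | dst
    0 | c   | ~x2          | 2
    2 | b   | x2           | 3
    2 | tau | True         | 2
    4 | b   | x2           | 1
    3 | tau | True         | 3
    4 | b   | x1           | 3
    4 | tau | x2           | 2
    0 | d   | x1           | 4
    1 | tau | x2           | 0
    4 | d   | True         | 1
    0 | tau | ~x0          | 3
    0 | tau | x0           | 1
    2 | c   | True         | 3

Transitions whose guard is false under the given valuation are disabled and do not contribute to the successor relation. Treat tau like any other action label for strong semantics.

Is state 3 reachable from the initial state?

Answer: REACHABLE

Trace:
Guard filter leaves 6 enabled edge(s).
L0 = {0}
L1 = {1,2}  total {0,1,2}
L2 = {3}  total {0,1,2,3}
R = {0,1,2,3}
trace reaching 3: c·c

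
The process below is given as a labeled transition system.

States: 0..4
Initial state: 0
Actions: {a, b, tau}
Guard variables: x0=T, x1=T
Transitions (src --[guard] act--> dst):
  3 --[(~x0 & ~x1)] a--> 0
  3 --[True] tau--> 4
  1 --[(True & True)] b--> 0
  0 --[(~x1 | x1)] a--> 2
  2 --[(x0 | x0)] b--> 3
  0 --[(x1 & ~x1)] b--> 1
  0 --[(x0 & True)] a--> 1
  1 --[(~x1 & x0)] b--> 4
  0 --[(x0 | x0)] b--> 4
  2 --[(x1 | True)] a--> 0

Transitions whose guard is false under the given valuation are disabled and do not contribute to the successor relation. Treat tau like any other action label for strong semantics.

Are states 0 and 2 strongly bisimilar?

Answer: NOT BISIMILAR

Analysis:
Compute ~ classes (split until stable):
  π0 = {{0,1,2,3,4}}
  π1 = {{0,2},{1},{3},{4}}
  π2 = {{0},{1},{2},{3},{4}}
stable after 3 split(s): 5 block(s)
0∈{0}, 2∈{2}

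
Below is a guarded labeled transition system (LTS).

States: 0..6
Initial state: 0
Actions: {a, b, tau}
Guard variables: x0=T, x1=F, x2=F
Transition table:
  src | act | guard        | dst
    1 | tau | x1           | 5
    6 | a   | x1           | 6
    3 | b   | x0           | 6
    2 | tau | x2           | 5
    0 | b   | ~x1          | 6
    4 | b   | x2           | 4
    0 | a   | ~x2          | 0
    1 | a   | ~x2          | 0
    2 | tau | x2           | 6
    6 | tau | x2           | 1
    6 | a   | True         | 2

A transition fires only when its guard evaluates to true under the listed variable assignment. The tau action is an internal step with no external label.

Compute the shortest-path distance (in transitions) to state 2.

BFS to 2:
  depth 0: {0}
  depth 1: {6}
  depth 2: {2}
2 enters at depth 2; path b·a

Answer: 2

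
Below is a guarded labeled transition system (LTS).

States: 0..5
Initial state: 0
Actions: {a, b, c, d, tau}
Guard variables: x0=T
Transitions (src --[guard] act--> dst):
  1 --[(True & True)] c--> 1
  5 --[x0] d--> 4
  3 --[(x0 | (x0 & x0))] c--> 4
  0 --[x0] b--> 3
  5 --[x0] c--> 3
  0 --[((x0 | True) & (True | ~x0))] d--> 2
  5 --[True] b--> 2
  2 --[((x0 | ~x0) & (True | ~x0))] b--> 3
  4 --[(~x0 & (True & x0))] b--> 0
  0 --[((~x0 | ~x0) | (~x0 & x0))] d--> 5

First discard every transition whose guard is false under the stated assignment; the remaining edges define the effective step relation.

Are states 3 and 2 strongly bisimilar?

Answer: NOT BISIMILAR

Working:
Bisimulation quotient by refinement:
  π0 = {{0,1,2,3,4,5}}
  π1 = {{0},{1,3},{2},{4},{5}}
  π2 = {{0},{1},{2},{3},{4},{5}}
Fixed point at round 3; 6 class(es).
[3]={3}  [2]={2}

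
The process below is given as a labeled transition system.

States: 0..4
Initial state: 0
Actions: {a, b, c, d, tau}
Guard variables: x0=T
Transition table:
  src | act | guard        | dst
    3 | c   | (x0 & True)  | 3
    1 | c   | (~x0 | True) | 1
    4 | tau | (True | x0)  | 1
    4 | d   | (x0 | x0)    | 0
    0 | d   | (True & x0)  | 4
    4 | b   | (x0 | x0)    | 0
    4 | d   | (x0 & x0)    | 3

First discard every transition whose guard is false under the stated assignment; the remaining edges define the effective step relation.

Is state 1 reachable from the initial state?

Guard filter leaves 7 enabled edge(s).
depth 0: {0}
depth 1: {4}  cumulative {0,4}
depth 2: {1,3}  cumulative {0,1,3,4}
Reach set: {0,1,3,4}
witness 1: d·tau

Answer: REACHABLE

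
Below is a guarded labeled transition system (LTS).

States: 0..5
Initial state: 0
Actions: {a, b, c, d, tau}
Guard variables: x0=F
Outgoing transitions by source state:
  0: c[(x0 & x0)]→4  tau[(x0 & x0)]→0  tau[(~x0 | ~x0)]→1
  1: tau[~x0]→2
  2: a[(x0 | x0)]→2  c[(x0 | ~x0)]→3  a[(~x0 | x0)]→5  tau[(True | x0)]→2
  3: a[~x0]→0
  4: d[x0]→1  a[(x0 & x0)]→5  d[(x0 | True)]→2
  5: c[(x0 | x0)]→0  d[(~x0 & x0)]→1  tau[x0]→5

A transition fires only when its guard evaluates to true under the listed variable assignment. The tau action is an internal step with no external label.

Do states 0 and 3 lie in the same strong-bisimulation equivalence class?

Answer: NOT BISIMILAR

Trace:
Refine partition for ~:
  π0 = {{0,1,2,3,4,5}}
  π1 = {{0,1},{2},{3},{4},{5}}
  π2 = {{0},{1},{2},{3},{4},{5}}
stable after 3 split(s): 6 block(s)
0∈{0}, 3∈{3}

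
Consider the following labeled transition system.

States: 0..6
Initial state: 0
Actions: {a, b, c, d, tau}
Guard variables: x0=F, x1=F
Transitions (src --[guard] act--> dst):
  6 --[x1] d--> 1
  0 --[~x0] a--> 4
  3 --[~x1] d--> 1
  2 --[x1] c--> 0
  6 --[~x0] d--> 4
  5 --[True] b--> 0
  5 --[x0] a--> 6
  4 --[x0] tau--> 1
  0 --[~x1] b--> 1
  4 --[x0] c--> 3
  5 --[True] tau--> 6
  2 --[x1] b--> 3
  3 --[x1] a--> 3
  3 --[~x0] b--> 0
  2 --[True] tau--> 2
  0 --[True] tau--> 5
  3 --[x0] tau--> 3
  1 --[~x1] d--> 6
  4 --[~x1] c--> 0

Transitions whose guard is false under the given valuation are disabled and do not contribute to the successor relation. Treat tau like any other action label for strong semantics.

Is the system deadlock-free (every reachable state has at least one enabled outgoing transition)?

Reachable = {0,1,4,5,6}
  0: a→4  b→1  tau→5  [3 exit(s)]
  1: d→6  [1 exit(s)]
  4: c→0  [1 exit(s)]
  5: b→0  tau→6  [2 exit(s)]
  6: d→4  [1 exit(s)]

Answer: DEADLOCK-FREE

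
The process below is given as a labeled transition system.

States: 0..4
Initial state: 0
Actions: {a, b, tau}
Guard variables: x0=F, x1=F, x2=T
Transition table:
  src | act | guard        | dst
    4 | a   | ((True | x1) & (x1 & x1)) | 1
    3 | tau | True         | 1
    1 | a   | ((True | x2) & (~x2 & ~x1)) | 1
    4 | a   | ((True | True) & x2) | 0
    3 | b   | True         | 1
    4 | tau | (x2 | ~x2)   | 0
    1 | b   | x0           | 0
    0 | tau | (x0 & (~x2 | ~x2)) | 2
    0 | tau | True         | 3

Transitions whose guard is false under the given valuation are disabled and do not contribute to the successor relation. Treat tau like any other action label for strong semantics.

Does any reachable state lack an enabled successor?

Answer: DEADLOCK at state 1

Working:
R = {0,1,3}
  0: tau→3  [deg 1]
  1: ∅  [no exit]
  3: b→1  tau→1  [deg 2]
witness 1: tau·tau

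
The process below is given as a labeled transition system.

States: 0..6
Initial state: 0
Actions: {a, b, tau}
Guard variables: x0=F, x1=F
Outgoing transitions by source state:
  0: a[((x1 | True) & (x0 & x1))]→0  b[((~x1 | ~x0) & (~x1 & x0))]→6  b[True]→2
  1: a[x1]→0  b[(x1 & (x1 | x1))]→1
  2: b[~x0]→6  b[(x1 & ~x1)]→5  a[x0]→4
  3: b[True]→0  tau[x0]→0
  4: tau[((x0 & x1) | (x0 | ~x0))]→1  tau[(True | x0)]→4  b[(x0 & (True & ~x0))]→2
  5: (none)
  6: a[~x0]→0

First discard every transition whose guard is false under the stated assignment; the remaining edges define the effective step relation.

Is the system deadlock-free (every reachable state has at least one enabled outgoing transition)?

Answer: DEADLOCK-FREE

Trace:
Reach set: {0,2,6}
  0: b→2  [1 out]
  2: b→6  [1 out]
  6: a→0  [1 out]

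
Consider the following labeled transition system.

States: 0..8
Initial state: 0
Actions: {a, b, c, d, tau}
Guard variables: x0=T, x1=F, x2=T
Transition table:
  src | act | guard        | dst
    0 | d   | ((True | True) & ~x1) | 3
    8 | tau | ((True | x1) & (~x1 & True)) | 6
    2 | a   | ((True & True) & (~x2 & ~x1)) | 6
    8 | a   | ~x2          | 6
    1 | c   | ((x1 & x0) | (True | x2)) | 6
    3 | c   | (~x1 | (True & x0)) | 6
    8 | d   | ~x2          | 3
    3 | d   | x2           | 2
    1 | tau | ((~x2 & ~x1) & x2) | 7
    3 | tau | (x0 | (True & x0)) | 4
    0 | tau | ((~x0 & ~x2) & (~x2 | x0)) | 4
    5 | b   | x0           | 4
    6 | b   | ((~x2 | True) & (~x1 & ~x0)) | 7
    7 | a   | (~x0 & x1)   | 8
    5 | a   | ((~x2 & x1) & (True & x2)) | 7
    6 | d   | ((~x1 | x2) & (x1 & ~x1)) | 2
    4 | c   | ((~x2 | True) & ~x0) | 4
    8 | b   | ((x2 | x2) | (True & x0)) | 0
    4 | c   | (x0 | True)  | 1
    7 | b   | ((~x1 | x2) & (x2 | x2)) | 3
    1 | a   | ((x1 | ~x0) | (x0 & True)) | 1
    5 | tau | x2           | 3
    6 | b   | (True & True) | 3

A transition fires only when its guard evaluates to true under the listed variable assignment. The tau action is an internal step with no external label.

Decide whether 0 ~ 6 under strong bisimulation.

Compute ~ classes (split until stable):
  round 0: {{0,1,2,3,4,5,6,7,8}}
  round 1: {{0},{1},{2},{3},{4},{5,8},{6,7}}
  round 2: {{0},{1},{2},{3},{4},{5},{6,7},{8}}
Fixed point at round 3; 8 class(es).
[0]={0}  [6]={6,7}

Answer: NOT BISIMILAR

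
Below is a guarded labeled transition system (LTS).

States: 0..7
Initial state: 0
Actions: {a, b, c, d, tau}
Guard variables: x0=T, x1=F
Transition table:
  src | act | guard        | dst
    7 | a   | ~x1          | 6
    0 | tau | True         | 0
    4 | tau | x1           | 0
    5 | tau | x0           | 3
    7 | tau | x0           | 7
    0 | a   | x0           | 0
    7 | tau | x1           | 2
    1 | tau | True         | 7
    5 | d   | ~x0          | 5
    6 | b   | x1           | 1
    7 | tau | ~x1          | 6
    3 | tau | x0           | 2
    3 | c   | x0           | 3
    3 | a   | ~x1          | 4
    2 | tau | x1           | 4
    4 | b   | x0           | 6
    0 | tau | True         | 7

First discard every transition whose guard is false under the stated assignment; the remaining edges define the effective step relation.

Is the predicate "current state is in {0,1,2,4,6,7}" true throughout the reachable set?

Inv-set: {0,1,2,4,6,7}
Reach set: {0,6,7}
  0: ✓
  6: ✓
  7: ✓

Answer: INVARIANT HOLDS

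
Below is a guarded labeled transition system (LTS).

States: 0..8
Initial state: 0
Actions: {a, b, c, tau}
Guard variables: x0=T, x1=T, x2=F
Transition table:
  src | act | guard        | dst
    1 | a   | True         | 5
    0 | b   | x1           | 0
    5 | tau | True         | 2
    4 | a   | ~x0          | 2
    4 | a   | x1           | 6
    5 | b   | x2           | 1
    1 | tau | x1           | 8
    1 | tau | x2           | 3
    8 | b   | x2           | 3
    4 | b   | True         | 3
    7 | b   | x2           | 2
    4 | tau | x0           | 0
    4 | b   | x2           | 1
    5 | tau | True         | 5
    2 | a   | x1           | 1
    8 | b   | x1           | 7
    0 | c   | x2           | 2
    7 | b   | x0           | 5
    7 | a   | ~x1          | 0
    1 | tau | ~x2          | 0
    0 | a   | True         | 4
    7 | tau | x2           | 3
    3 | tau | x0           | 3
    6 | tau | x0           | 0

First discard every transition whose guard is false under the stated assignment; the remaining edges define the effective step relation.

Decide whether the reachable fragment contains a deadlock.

Reach set: {0,3,4,6}
  0: a→4  b→0  [2 exit(s)]
  3: tau→3  [1 exit(s)]
  4: a→6  b→3  tau→0  [3 exit(s)]
  6: tau→0  [1 exit(s)]

Answer: DEADLOCK-FREE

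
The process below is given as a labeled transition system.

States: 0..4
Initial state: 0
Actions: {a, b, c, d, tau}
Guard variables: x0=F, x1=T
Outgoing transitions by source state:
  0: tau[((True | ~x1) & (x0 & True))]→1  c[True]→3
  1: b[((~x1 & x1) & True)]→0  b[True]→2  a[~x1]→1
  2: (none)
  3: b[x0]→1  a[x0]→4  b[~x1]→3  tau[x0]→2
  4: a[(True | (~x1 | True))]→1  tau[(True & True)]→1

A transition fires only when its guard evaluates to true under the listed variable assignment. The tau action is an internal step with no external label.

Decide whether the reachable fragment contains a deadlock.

R = {0,3}
  0: c→3  [deg 1]
  3: ∅  [STUCK]
witness 3: c

Answer: DEADLOCK at state 3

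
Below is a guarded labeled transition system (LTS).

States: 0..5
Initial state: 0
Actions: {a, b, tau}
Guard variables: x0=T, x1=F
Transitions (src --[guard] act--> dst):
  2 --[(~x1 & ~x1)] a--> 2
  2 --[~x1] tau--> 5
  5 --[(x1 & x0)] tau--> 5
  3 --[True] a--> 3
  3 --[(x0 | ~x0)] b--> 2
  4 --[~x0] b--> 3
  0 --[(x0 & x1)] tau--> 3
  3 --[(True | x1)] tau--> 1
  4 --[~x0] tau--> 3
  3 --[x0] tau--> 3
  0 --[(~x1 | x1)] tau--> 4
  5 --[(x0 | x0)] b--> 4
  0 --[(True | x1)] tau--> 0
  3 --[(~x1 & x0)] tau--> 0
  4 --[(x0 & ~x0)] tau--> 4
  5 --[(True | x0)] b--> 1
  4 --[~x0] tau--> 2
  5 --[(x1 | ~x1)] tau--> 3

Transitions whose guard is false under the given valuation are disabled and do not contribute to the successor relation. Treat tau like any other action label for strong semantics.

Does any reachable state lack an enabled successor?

Answer: DEADLOCK at state 4

Analysis:
Reachable = {0,4}
  0: tau→0  tau→4  [2 exit(s)]
  4: ∅  [STUCK]
trace reaching 4: tau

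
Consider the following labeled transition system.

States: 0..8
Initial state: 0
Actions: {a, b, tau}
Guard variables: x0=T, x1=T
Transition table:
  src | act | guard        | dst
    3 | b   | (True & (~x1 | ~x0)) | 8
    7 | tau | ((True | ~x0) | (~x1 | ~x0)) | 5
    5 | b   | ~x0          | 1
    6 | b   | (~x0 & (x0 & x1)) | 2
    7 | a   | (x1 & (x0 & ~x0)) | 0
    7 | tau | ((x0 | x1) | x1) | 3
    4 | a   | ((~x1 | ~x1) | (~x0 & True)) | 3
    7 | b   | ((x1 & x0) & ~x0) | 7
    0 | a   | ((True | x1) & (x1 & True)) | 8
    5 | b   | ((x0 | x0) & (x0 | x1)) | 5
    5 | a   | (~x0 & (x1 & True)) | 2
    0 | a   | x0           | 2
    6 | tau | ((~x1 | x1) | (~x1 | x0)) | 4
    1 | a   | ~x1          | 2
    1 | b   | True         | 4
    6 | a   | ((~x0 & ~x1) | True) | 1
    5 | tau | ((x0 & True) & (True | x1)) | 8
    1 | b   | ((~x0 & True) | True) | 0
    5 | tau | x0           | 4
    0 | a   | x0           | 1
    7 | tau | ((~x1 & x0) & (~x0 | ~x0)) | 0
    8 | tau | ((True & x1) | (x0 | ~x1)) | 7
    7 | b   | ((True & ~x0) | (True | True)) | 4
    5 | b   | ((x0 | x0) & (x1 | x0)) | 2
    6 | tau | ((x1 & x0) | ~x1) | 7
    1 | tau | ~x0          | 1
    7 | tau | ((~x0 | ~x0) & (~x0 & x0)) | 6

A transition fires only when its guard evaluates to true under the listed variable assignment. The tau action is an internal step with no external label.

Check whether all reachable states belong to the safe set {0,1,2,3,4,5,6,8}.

Inv-set: {0,1,2,3,4,5,6,8}
R = {0,1,2,3,4,5,7,8}
  0: safe
  1: safe
  2: safe
  3: safe
  4: safe
  5: safe
  7: ✗ unsafe
  8: safe
witness against invariant: a·tau → 7

Answer: INVARIANT VIOLATED at state 7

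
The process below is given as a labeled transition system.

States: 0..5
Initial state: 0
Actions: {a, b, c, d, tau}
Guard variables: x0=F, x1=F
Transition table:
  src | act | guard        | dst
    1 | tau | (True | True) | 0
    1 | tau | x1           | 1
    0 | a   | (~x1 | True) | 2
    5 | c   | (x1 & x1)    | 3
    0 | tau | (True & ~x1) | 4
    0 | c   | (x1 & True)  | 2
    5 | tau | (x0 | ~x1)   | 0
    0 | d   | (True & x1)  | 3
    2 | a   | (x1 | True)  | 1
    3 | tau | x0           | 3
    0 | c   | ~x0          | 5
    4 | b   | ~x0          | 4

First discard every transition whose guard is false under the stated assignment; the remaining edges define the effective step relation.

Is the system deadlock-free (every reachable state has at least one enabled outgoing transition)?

Reach set: {0,1,2,4,5}
  0: a→2  c→5  tau→4  [deg 3]
  1: tau→0  [deg 1]
  2: a→1  [deg 1]
  4: b→4  [deg 1]
  5: tau→0  [deg 1]

Answer: DEADLOCK-FREE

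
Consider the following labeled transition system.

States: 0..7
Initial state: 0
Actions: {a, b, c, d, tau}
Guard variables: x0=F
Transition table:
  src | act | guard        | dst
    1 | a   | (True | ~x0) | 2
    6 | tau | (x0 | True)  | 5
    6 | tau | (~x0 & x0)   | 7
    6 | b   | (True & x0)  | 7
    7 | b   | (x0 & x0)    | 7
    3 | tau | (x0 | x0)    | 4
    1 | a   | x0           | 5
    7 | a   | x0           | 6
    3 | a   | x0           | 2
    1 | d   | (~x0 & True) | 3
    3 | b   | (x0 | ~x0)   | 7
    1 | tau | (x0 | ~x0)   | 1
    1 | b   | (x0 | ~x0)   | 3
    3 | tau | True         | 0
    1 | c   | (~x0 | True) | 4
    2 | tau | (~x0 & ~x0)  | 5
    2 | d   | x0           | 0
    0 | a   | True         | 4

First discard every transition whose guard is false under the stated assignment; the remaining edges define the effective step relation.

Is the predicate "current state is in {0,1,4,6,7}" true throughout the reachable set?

Safe = {0,1,4,6,7}
Reach set: {0,4}
  0: safe
  4: safe

Answer: INVARIANT HOLDS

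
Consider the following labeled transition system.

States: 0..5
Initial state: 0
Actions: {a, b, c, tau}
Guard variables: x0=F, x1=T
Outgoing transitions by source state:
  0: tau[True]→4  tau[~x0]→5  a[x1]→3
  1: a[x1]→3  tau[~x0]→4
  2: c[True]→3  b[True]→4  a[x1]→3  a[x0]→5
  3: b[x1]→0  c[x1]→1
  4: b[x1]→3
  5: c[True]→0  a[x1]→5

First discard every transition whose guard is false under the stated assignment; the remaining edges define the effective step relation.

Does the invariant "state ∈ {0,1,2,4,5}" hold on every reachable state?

Inv-set: {0,1,2,4,5}
Reach set: {0,1,3,4,5}
  0: ok
  1: ok
  3: outside
  4: ok
  5: ok
witness against invariant: a → 3

Answer: INVARIANT VIOLATED at state 3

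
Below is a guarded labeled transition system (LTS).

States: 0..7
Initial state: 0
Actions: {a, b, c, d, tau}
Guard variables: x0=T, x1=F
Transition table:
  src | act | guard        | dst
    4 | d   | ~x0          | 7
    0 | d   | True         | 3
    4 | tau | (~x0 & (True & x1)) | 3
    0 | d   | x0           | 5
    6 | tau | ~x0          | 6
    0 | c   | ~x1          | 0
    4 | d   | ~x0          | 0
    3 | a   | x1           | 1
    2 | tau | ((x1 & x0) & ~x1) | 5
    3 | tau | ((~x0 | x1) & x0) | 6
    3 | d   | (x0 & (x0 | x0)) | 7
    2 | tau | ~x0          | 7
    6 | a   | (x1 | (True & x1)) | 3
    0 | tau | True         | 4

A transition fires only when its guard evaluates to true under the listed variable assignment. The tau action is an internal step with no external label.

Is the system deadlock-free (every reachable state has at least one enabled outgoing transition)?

Reach set: {0,3,4,5,7}
  0: c→0  d→3  d→5  tau→4  [deg 4]
  3: d→7  [deg 1]
  4: ∅  [STUCK]
  5: ∅  [STUCK]
  7: ∅  [STUCK]
trace reaching 4: tau

Answer: DEADLOCK at state 4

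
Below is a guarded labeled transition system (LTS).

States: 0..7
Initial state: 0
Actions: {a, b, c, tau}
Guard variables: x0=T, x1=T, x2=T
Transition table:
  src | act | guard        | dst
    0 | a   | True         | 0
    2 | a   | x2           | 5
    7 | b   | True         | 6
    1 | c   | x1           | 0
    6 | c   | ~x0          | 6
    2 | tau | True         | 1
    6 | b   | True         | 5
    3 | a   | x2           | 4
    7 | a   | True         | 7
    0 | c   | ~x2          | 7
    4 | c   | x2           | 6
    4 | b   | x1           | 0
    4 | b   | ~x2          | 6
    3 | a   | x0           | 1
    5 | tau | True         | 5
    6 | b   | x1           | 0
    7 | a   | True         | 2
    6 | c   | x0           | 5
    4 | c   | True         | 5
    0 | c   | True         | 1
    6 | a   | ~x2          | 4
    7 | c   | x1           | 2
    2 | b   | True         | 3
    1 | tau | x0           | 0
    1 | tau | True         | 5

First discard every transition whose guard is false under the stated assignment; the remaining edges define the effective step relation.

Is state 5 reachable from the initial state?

Answer: REACHABLE

Working:
21 transition(s) survive guard evaluation.
depth 0: {0}
depth 1: {1}  total {0,1}
depth 2: {5}  total {0,1,5}
Reach set: {0,1,5}
witness 5: c·tau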